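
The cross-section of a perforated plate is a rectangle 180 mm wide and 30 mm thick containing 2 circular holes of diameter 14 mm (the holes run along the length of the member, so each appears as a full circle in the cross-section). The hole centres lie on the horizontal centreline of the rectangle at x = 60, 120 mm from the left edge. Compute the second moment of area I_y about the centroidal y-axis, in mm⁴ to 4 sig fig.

I_y ≈ 1.430 × 10⁷ mm⁴

Split into non-overlapping primitives; take the origin at the lower-left of the bounding box.
Plate: 180 × 30, A = 5 400 mm², x = 90 mm, Ī = 14 580 000 mm⁴.
Hole 1 (subtracted): ⌀14, A = 153.938 mm², x = 60 mm, Ī = 1885.74 mm⁴.
Hole 2 (subtracted): ⌀14, A = 153.938 mm², x = 120 mm, Ī = 1885.74 mm⁴.
By symmetry the centroid is at mid-width, x̄ = 90 mm.
Transfer each piece to the centroidal y-axis using Ī + A·d² with d = x − 90:
  plate: d = 0 mm → contributes +14 580 000 mm⁴
  hole 1: d = -30 mm → contributes −140 430 mm⁴
  hole 2: d = 30 mm → contributes −140 430 mm⁴
Total I = 14 299 140 mm⁴.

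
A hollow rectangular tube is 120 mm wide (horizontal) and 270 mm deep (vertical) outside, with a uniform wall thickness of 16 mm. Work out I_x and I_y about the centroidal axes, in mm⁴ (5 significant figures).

I_x ≈ 9.7967 × 10⁷ mm⁴, I_y ≈ 2.5364 × 10⁷ mm⁴

Treat the section as a set of non-overlapping primitives; coordinates are from the bounding-box lower-left.
Outer rectangle: 120 × 270, A = 32 400 mm², y = 135 mm, Ī = 196 830 000 mm⁴.
Inner void (subtracted): 88 × 238, A = 20 944 mm², y = 135 mm, Ī = 98 862 661 mm⁴.
By symmetry the centroid is at mid-height, ȳ = 135 mm.
All pieces are centred on the centroidal x-axis, so I = ΣĪ (holes subtracted) = 97 967 339 mm⁴.
Repeating about the centroidal y-axis gives I_y = 25 364 139 mm⁴.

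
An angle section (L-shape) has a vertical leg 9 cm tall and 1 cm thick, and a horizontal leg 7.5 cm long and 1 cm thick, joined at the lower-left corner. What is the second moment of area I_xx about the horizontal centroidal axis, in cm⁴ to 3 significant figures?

I_xx ≈ 122 cm⁴

Break the section into simple shapes (no overlaps), measuring from the bottom-left corner of the bounding box.
Vertical leg: 1 × 9, A = 9 cm², y = 4.5 cm, Ī = 60.75 cm⁴.
Horizontal leg (remainder): 6.5 × 1, A = 6.5 cm², y = 0.5 cm, Ī = 0.54167 cm⁴.
Centroid: ȳ = ΣA·y / ΣA = 2.8226 cm.
Transfer each piece to the horizontal centroidal axis using Ī + A·d² with d = y − 2.8226:
  vertical leg: d = 1.6774 cm → contributes +86.074 cm⁴
  horizontal leg (remainder): d = -2.3226 cm → contributes +35.605 cm⁴
Total I = 121.68 cm⁴.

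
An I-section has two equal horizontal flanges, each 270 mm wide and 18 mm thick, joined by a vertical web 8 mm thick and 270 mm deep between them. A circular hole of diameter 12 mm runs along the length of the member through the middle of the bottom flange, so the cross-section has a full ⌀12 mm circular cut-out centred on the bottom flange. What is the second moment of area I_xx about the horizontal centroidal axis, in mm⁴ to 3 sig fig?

I_xx ≈ 2.13 × 10⁸ mm⁴

Break the section into simple shapes (no overlaps), measuring from the bottom-left corner of the bounding box.
Bottom flange: 270 × 18, A = 4 860 mm², y = 9 mm, Ī = 131 220 mm⁴.
Web: 8 × 270, A = 2 160 mm², y = 153 mm, Ī = 13 122 000 mm⁴.
Top flange: 270 × 18, A = 4 860 mm², y = 297 mm, Ī = 131 220 mm⁴.
Hole (subtracted): ⌀12, A = 113.1 mm², y = 9 mm, Ī = 1017.9 mm⁴.
Centroid: ȳ = ΣA·y / ΣA = 154.38 mm.
Transfer each piece to the horizontal centroidal axis using Ī + A·d² with d = y − 154.38:
  bottom flange: d = -145.38 mm → contributes +102 854 721 mm⁴
  web: d = -1.3841 mm → contributes +13 126 138 mm⁴
  top flange: d = 142.62 mm → contributes +98 980 259 mm⁴
  hole: d = -145.38 mm → contributes −2 391 502 mm⁴
Total I = 212 569 615 mm⁴.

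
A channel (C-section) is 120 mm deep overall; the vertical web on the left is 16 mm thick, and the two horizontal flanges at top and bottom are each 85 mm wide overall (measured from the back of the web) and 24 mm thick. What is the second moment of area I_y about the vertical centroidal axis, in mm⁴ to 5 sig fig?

Split into non-overlapping primitives; take the origin at the lower-left of the bounding box.
Web: 16 × 120, A = 1 920 mm², x = 8 mm, Ī = 40 960 mm⁴.
Top flange (beyond web): 69 × 24, A = 1 656 mm², x = 50.5 mm, Ī = 657 018 mm⁴.
Bottom flange (beyond web): 69 × 24, A = 1 656 mm², x = 50.5 mm, Ī = 657 018 mm⁴.
Centroid: x̄ = ΣA·x / ΣA = 34.90367 mm.
Transfer each piece to the vertical centroidal axis using Ī + A·d² with d = x − 34.90367:
  web: d = -26.90367 mm → contributes +1 430 670 mm⁴
  top flange (beyond web): d = 15.59633 mm → contributes +1 059 833 mm⁴
  bottom flange (beyond web): d = 15.59633 mm → contributes +1 059 833 mm⁴
Total I = 3 550 335 mm⁴.

I_y ≈ 3.5503 × 10⁶ mm⁴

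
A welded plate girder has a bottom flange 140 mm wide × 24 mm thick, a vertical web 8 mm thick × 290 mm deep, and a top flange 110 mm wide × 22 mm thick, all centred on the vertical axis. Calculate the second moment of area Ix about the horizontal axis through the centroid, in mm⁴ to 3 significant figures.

Ix ≈ 1.55 × 10⁸ mm⁴

Split into non-overlapping primitives; take the origin at the lower-left of the bounding box.
Bottom plate: 140 × 24, A = 3 360 mm², y = 12 mm, Ī = 161 280 mm⁴.
Web plate: 8 × 290, A = 2 320 mm², y = 169 mm, Ī = 16 259 333 mm⁴.
Top plate: 110 × 22, A = 2 420 mm², y = 325 mm, Ī = 97 607 mm⁴.
Centroid: ȳ = ΣA·y / ΣA = 150.48 mm.
Transfer each piece to the horizontal axis through the centroid using Ī + A·d² with d = y − 150.48:
  bottom plate: d = -138.48 mm → contributes +64 596 406 mm⁴
  web plate: d = 18.519 mm → contributes +17 054 944 mm⁴
  top plate: d = 174.52 mm → contributes +73 802 853 mm⁴
Total I = 155 454 202 mm⁴.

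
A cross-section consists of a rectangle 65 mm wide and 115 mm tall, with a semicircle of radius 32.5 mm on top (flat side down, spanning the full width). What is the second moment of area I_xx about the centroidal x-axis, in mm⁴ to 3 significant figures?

Decompose the section into non-overlapping parts with the origin at the bottom-left of its bounding rectangle.
Rectangular body: 65 × 115, A = 7 475 mm², y = 57.5 mm, Ī = 8 238 073 mm⁴.
Semicircular cap: semicircle r = 32.5, A = 1659.2 mm², y = 128.79 mm, Ī = 122 452 mm⁴.
Centroid: ȳ = ΣA·y / ΣA = 70.45 mm.
Transfer each piece to the centroidal x-axis using Ī + A·d² with d = y − 70.45:
  rectangular body: d = -12.95 mm → contributes +9 491 638 mm⁴
  semicircular cap: d = 58.343 mm → contributes +5 770 149 mm⁴
Total I = 15 261 786 mm⁴.

I_xx ≈ 1.53 × 10⁷ mm⁴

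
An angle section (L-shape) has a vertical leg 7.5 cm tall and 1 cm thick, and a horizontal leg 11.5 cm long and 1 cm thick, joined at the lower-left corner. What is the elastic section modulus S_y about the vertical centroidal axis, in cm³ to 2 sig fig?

Decompose the section into non-overlapping parts with the origin at the bottom-left of its bounding rectangle.
Vertical leg: 1 × 7.5, A = 7.5 cm², x = 0.5 cm, Ī = 0.625 cm⁴.
Horizontal leg (remainder): 10.5 × 1, A = 10.5 cm², x = 6.25 cm, Ī = 96.47 cm⁴.
Centroid: x̄ = ΣA·x / ΣA = 3.854 cm.
Transfer each piece to the vertical centroidal axis using Ī + A·d² with d = x − 3.854:
  vertical leg: d = -3.354 cm → contributes +85 cm⁴
  horizontal leg (remainder): d = 2.396 cm → contributes +156.7 cm⁴
Total I = 241.7 cm⁴.
Extreme fibre distance c = 7.646 cm; S = I/c = 31.62 cm³.

S_y ≈ 32 cm³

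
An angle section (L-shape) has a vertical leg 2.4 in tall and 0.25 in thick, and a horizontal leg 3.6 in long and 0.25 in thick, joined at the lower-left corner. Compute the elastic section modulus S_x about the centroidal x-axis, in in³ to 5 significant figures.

S_x ≈ 0.38128 in³

Decompose the section into non-overlapping parts with the origin at the bottom-left of its bounding rectangle.
Vertical leg: 0.25 × 2.4, A = 0.6 in², y = 1.2 in, Ī = 0.288 in⁴.
Horizontal leg (remainder): 3.35 × 0.25, A = 0.8375 in², y = 0.125 in, Ī = 0.004361979 in⁴.
Centroid: ȳ = ΣA·y / ΣA = 0.5736957 in.
Transfer each piece to the centroidal x-axis using Ī + A·d² with d = y − 0.5736957:
  vertical leg: d = 0.6263043 in → contributes +0.5233543 in⁴
  horizontal leg (remainder): d = -0.4486957 in → contributes +0.172974 in⁴
Total I = 0.6963283 in⁴.
Extreme fibre distance c = 1.826304 in; S = I/c = 0.3812772 in³.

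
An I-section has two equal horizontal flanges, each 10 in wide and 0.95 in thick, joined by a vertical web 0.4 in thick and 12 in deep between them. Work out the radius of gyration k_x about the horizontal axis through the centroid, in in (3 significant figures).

k_x ≈ 6.00 in

Break the section into simple shapes (no overlaps), measuring from the bottom-left corner of the bounding box.
Bottom flange: 10 × 0.95, A = 9.5 in², y = 0.475 in, Ī = 0.71448 in⁴.
Web: 0.4 × 12, A = 4.8 in², y = 6.95 in, Ī = 57.6 in⁴.
Top flange: 10 × 0.95, A = 9.5 in², y = 13.425 in, Ī = 0.71448 in⁴.
By symmetry the centroid is at mid-height, ȳ = 6.95 in.
Transfer each piece to the horizontal axis through the centroid using Ī + A·d² with d = y − 6.95:
  bottom flange: d = -6.475 in → contributes +399.01 in⁴
  web: d = 0 in → contributes +57.6 in⁴
  top flange: d = 6.475 in → contributes +399.01 in⁴
Total I = 855.62 in⁴.
Radius of gyration: k = √(I/A) = √(855.62 / 23.8) = 5.9959 in.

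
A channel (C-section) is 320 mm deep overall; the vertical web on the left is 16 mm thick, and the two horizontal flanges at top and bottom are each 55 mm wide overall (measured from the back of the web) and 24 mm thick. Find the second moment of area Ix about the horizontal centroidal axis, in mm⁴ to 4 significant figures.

Decompose the section into non-overlapping parts with the origin at the bottom-left of its bounding rectangle.
Web: 16 × 320, A = 5 120 mm², y = 160 mm, Ī = 43 690 667 mm⁴.
Top flange (beyond web): 39 × 24, A = 936 mm², y = 308 mm, Ī = 44 928 mm⁴.
Bottom flange (beyond web): 39 × 24, A = 936 mm², y = 12 mm, Ī = 44 928 mm⁴.
By symmetry the centroid is at mid-height, ȳ = 160 mm.
Transfer each piece to the horizontal centroidal axis using Ī + A·d² with d = y − 160:
  web: d = 0 mm → contributes +43 690 667 mm⁴
  top flange (beyond web): d = 148 mm → contributes +20 547 072 mm⁴
  bottom flange (beyond web): d = -148 mm → contributes +20 547 072 mm⁴
Total I = 84 784 811 mm⁴.

Ix ≈ 8.478 × 10⁷ mm⁴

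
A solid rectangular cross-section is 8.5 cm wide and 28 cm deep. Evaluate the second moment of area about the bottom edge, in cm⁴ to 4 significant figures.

I_base ≈ 6.220 × 10⁴ cm⁴

The section: 8.5 × 28, A = 238 cm², y = 14 cm, Ī = 15549.3 cm⁴.
Transfer it to the base of the section using Ī + A·d² with d = y − 0:
  the section: d = 14 cm → contributes +62197.3 cm⁴
Total I = 62197.3 cm⁴.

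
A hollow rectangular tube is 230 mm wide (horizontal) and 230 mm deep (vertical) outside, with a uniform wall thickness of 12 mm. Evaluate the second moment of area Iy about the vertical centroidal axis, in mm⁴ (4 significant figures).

Iy ≈ 8.313 × 10⁷ mm⁴

Treat the section as a set of non-overlapping primitives; coordinates are from the bounding-box lower-left.
Outer rectangle: 230 × 230, A = 52 900 mm², x = 115 mm, Ī = 233 200 833 mm⁴.
Inner void (subtracted): 206 × 206, A = 42 436 mm², x = 115 mm, Ī = 150 067 841 mm⁴.
By symmetry the centroid is at mid-width, x̄ = 115 mm.
All pieces are centred on the vertical centroidal axis, so I = ΣĪ (holes subtracted) = 83 132 992 mm⁴.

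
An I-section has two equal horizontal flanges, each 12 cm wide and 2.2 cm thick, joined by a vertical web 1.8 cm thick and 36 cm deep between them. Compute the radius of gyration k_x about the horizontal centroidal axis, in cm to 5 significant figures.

Break the section into simple shapes (no overlaps), measuring from the bottom-left corner of the bounding box.
Bottom flange: 12 × 2.2, A = 26.4 cm², y = 1.1 cm, Ī = 10.648 cm⁴.
Web: 1.8 × 36, A = 64.8 cm², y = 20.2 cm, Ī = 6998.4 cm⁴.
Top flange: 12 × 2.2, A = 26.4 cm², y = 39.3 cm, Ī = 10.648 cm⁴.
By symmetry the centroid is at mid-height, ȳ = 20.2 cm.
Transfer each piece to the horizontal centroidal axis using Ī + A·d² with d = y − 20.2:
  bottom flange: d = -19.1 cm → contributes +9641.632 cm⁴
  web: d = 0 cm → contributes +6998.4 cm⁴
  top flange: d = 19.1 cm → contributes +9641.632 cm⁴
Total I = 26281.66 cm⁴.
Radius of gyration: k = √(I/A) = √(26281.66 / 117.6) = 14.94937 cm.

k_x ≈ 14.949 cm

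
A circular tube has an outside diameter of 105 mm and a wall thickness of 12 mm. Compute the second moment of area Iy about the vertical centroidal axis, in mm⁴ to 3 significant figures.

Decompose the section into non-overlapping parts with the origin at the bottom-left of its bounding rectangle.
Outer circle: ⌀105, A = 8 659 mm², x = 52.5 mm, Ī = 5 966 602 mm⁴.
Bore (subtracted): ⌀81, A = 5 153 mm², x = 52.5 mm, Ī = 2 113 051 mm⁴.
By symmetry the centroid is at mid-width, x̄ = 52.5 mm.
All pieces are centred on the vertical centroidal axis, so I = ΣĪ (holes subtracted) = 3 853 551 mm⁴.

Iy ≈ 3.85 × 10⁶ mm⁴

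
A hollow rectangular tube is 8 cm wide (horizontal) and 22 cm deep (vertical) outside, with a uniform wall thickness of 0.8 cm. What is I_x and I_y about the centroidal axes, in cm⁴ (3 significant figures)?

Decompose the section into non-overlapping parts with the origin at the bottom-left of its bounding rectangle.
Outer rectangle: 8 × 22, A = 176 cm², y = 11 cm, Ī = 7098.7 cm⁴.
Inner void (subtracted): 6.4 × 20.4, A = 130.56 cm², y = 11 cm, Ī = 4527.8 cm⁴.
By symmetry the centroid is at mid-height, ȳ = 11 cm.
All pieces are centred on the centroidal x-axis, so I = ΣĪ (holes subtracted) = 2570.8 cm⁴.
Repeating about the centroidal y-axis gives I_y = 493.02 cm⁴.

I_x ≈ 2570 cm⁴, I_y ≈ 493 cm⁴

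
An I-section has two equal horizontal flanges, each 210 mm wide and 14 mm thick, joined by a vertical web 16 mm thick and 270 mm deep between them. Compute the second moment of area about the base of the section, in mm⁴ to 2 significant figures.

I_base ≈ 3.7 × 10⁸ mm⁴

Treat the section as a set of non-overlapping primitives; coordinates are from the bounding-box lower-left.
Bottom flange: 210 × 14, A = 2 940 mm², y = 7 mm, Ī = 48 020 mm⁴.
Web: 16 × 270, A = 4 320 mm², y = 149 mm, Ī = 26 244 000 mm⁴.
Top flange: 210 × 14, A = 2 940 mm², y = 291 mm, Ī = 48 020 mm⁴.
Transfer each piece to the bottom edge using Ī + A·d² with d = y − 0:
  bottom flange: d = 7 mm → contributes +192 080 mm⁴
  web: d = 149 mm → contributes +122 152 320 mm⁴
  top flange: d = 291 mm → contributes +249 010 160 mm⁴
Total I = 371 354 560 mm⁴.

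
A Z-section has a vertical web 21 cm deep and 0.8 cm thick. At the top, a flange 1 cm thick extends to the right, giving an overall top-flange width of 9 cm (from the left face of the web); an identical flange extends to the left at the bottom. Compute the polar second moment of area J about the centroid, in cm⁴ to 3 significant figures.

Break the section into simple shapes (no overlaps), measuring from the bottom-left corner of the bounding box.
Web: 0.8 × 21, A = 16.8 cm², y = 10.5 cm, Ī = 617.4 cm⁴.
Top flange (beyond web): 8.2 × 1, A = 8.2 cm², y = 20.5 cm, Ī = 0.68333 cm⁴.
Bottom flange (beyond web): 8.2 × 1, A = 8.2 cm², y = 0.5 cm, Ī = 0.68333 cm⁴.
Centroid: ȳ = ΣA·y / ΣA = 10.5 cm.
Transfer each piece to the centroidal x-axis using Ī + A·d² with d = y − 10.5:
  web: d = 0 cm → contributes +617.4 cm⁴
  top flange (beyond web): d = 10 cm → contributes +820.68 cm⁴
  bottom flange (beyond web): d = -10 cm → contributes +820.68 cm⁴
Total I = 2258.8 cm⁴.
For the y-axis: x̄ = 8.6 cm.
Repeating about the centroidal y-axis gives I_y = 424.89 cm⁴.
Polar second moment: J = I_x + I_y = 2683.7 cm⁴.

J ≈ 2680 cm⁴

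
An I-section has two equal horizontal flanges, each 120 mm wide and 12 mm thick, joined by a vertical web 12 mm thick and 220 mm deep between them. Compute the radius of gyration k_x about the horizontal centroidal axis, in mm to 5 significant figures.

Break the section into simple shapes (no overlaps), measuring from the bottom-left corner of the bounding box.
Bottom flange: 120 × 12, A = 1 440 mm², y = 6 mm, Ī = 17 280 mm⁴.
Web: 12 × 220, A = 2 640 mm², y = 122 mm, Ī = 10 648 000 mm⁴.
Top flange: 120 × 12, A = 1 440 mm², y = 238 mm, Ī = 17 280 mm⁴.
By symmetry the centroid is at mid-height, ȳ = 122 mm.
Transfer each piece to the horizontal centroidal axis using Ī + A·d² with d = y − 122:
  bottom flange: d = -116 mm → contributes +19 393 920 mm⁴
  web: d = 0 mm → contributes +10 648 000 mm⁴
  top flange: d = 116 mm → contributes +19 393 920 mm⁴
Total I = 49 435 840 mm⁴.
Radius of gyration: k = √(I/A) = √(49 435 840 / 5 520) = 94.63492 mm.

k_x ≈ 94.635 mm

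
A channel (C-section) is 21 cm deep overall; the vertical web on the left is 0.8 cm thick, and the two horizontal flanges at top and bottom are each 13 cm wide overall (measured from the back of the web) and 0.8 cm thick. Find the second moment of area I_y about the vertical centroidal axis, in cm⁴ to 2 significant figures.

Treat the section as a set of non-overlapping primitives; coordinates are from the bounding-box lower-left.
Web: 0.8 × 21, A = 16.8 cm², x = 0.4 cm, Ī = 0.896 cm⁴.
Top flange (beyond web): 12.2 × 0.8, A = 9.76 cm², x = 6.9 cm, Ī = 121.1 cm⁴.
Bottom flange (beyond web): 12.2 × 0.8, A = 9.76 cm², x = 6.9 cm, Ī = 121.1 cm⁴.
Centroid: x̄ = ΣA·x / ΣA = 3.893 cm.
Transfer each piece to the vertical centroidal axis using Ī + A·d² with d = x − 3.893:
  web: d = -3.493 cm → contributes +205.9 cm⁴
  top flange (beyond web): d = 3.007 cm → contributes +209.3 cm⁴
  bottom flange (beyond web): d = 3.007 cm → contributes +209.3 cm⁴
Total I = 624.5 cm⁴.

I_y ≈ 620 cm⁴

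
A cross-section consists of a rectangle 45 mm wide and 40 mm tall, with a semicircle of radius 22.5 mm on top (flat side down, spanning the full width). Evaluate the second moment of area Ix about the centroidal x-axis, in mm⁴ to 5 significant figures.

Ix ≈ 7.4972 × 10⁵ mm⁴

Treat the section as a set of non-overlapping primitives; coordinates are from the bounding-box lower-left.
Rectangular body: 45 × 40, A = 1 800 mm², y = 20 mm, Ī = 240 000 mm⁴.
Semicircular cap: semicircle r = 22.5, A = 795.2156 mm², y = 49.5493 mm, Ī = 28129.51 mm⁴.
Centroid: ȳ = ΣA·y / ΣA = 29.05438 mm.
Transfer each piece to the centroidal x-axis using Ī + A·d² with d = y − 29.05438:
  rectangular body: d = -9.054378 mm → contributes +387567.2 mm⁴
  semicircular cap: d = 20.49492 mm → contributes +362153.2 mm⁴
Total I = 749720.4 mm⁴.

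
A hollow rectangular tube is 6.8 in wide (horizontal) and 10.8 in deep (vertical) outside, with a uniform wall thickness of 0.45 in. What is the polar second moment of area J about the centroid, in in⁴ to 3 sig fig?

Decompose the section into non-overlapping parts with the origin at the bottom-left of its bounding rectangle.
Outer rectangle: 6.8 × 10.8, A = 73.44 in², y = 5.4 in, Ī = 713.84 in⁴.
Inner void (subtracted): 5.9 × 9.9, A = 58.41 in², y = 5.4 in, Ī = 477.06 in⁴.
By symmetry the centroid is at mid-height, ȳ = 5.4 in.
All pieces are centred on the centroidal x-axis, so I = ΣĪ (holes subtracted) = 236.77 in⁴.
Repeating about the centroidal y-axis gives I_y = 113.55 in⁴.
Polar second moment: J = I_x + I_y = 350.32 in⁴.

J ≈ 350 in⁴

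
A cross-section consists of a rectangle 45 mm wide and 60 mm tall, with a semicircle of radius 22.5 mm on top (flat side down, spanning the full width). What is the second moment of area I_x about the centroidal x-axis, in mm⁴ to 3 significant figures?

I_x ≈ 1.80 × 10⁶ mm⁴

Treat the section as a set of non-overlapping primitives; coordinates are from the bounding-box lower-left.
Rectangular body: 45 × 60, A = 2 700 mm², y = 30 mm, Ī = 810 000 mm⁴.
Semicircular cap: semicircle r = 22.5, A = 795.22 mm², y = 69.549 mm, Ī = 28 130 mm⁴.
Centroid: ȳ = ΣA·y / ΣA = 38.998 mm.
Transfer each piece to the centroidal x-axis using Ī + A·d² with d = y − 38.998:
  rectangular body: d = -8.9981 mm → contributes +1 028 607 mm⁴
  semicircular cap: d = 30.551 mm → contributes +770 366 mm⁴
Total I = 1 798 972 mm⁴.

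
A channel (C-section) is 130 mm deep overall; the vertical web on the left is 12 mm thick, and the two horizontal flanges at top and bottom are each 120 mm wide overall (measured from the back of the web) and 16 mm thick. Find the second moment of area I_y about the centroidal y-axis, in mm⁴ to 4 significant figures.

I_y ≈ 7.247 × 10⁶ mm⁴

Split into non-overlapping primitives; take the origin at the lower-left of the bounding box.
Web: 12 × 130, A = 1 560 mm², x = 6 mm, Ī = 18 720 mm⁴.
Top flange (beyond web): 108 × 16, A = 1 728 mm², x = 66 mm, Ī = 1 679 616 mm⁴.
Bottom flange (beyond web): 108 × 16, A = 1 728 mm², x = 66 mm, Ī = 1 679 616 mm⁴.
Centroid: x̄ = ΣA·x / ΣA = 47.3397 mm.
Transfer each piece to the centroidal y-axis using Ī + A·d² with d = x − 47.3397:
  web: d = -41.3397 mm → contributes +2 684 716 mm⁴
  top flange (beyond web): d = 18.6603 mm → contributes +2 281 317 mm⁴
  bottom flange (beyond web): d = 18.6603 mm → contributes +2 281 317 mm⁴
Total I = 7 247 349 mm⁴.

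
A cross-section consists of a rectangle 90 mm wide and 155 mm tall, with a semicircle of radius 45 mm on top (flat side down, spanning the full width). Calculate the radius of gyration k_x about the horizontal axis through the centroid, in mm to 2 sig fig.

k_x ≈ 55 mm

Break the section into simple shapes (no overlaps), measuring from the bottom-left corner of the bounding box.
Rectangular body: 90 × 155, A = 13 950 mm², y = 77.5 mm, Ī = 27 929 063 mm⁴.
Semicircular cap: semicircle r = 45, A = 3 181 mm², y = 174.1 mm, Ī = 450 072 mm⁴.
Centroid: ȳ = ΣA·y / ΣA = 95.44 mm.
Transfer each piece to the horizontal axis through the centroid using Ī + A·d² with d = y − 95.44:
  rectangular body: d = -17.94 mm → contributes +32 417 004 mm⁴
  semicircular cap: d = 78.66 mm → contributes +20 132 400 mm⁴
Total I = 52 549 404 mm⁴.
Radius of gyration: k = √(I/A) = √(52 549 404 / 17 131) = 55.39 mm.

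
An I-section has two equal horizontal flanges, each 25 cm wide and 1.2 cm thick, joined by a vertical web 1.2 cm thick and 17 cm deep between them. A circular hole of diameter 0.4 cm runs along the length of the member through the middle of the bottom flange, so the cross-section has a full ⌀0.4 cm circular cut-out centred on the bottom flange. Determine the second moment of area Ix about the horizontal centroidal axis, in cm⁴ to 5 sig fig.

Decompose the section into non-overlapping parts with the origin at the bottom-left of its bounding rectangle.
Bottom flange: 25 × 1.2, A = 30 cm², y = 0.6 cm, Ī = 3.6 cm⁴.
Web: 1.2 × 17, A = 20.4 cm², y = 9.7 cm, Ī = 491.3 cm⁴.
Top flange: 25 × 1.2, A = 30 cm², y = 18.8 cm, Ī = 3.6 cm⁴.
Hole (subtracted): ⌀0.4, A = 0.1256637 cm², y = 0.6 cm, Ī = 0.001256637 cm⁴.
Centroid: ȳ = ΣA·y / ΣA = 9.714245 cm.
Transfer each piece to the horizontal centroidal axis using Ī + A·d² with d = y − 9.714245:
  bottom flange: d = -9.114245 cm → contributes +2495.684 cm⁴
  web: d = -0.0142454 cm → contributes +491.3041 cm⁴
  top flange: d = 9.085755 cm → contributes +2480.128 cm⁴
  hole: d = -9.114245 cm → contributes −10.44007 cm⁴
Total I = 5456.676 cm⁴.

Ix ≈ 5456.7 cm⁴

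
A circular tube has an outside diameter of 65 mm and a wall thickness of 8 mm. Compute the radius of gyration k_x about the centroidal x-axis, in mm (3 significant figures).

k_x ≈ 20.4 mm

Treat the section as a set of non-overlapping primitives; coordinates are from the bounding-box lower-left.
Outer circle: ⌀65, A = 3318.3 mm², y = 32.5 mm, Ī = 876 241 mm⁴.
Bore (subtracted): ⌀49, A = 1885.7 mm², y = 32.5 mm, Ī = 282 979 mm⁴.
By symmetry the centroid is at mid-height, ȳ = 32.5 mm.
All pieces are centred on the centroidal x-axis, so I = ΣĪ (holes subtracted) = 593 261 mm⁴.
Radius of gyration: k = √(I/A) = √(593 261 / 1432.6) = 20.35 mm.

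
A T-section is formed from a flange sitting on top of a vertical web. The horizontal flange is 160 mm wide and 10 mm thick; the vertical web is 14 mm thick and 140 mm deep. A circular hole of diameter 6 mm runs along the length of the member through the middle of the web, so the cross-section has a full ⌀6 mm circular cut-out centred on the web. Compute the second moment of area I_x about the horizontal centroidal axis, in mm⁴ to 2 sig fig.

Split into non-overlapping primitives; take the origin at the lower-left of the bounding box.
Flange: 160 × 10, A = 1 600 mm², y = 145 mm, Ī = 13 333 mm⁴.
Web: 14 × 140, A = 1 960 mm², y = 70 mm, Ī = 3 201 333 mm⁴.
Hole (subtracted): ⌀6, A = 28.27 mm², y = 70 mm, Ī = 63.62 mm⁴.
Centroid: ȳ = ΣA·y / ΣA = 104 mm.
Transfer each piece to the horizontal centroidal axis using Ī + A·d² with d = y − 104:
  flange: d = 41.02 mm → contributes +2 705 857 mm⁴
  web: d = -33.98 mm → contributes +5 464 125 mm⁴
  hole: d = -33.98 mm → contributes −32 706 mm⁴
Total I = 8 137 276 mm⁴.

I_x ≈ 8.1 × 10⁶ mm⁴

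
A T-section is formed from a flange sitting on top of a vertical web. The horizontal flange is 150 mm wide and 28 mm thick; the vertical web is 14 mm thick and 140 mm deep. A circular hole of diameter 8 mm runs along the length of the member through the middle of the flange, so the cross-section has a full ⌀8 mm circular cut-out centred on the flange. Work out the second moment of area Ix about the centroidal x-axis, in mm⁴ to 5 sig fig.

Ix ≈ 1.2869 × 10⁷ mm⁴

Decompose the section into non-overlapping parts with the origin at the bottom-left of its bounding rectangle.
Flange: 150 × 28, A = 4 200 mm², y = 154 mm, Ī = 274 400 mm⁴.
Web: 14 × 140, A = 1 960 mm², y = 70 mm, Ī = 3 201 333 mm⁴.
Hole (subtracted): ⌀8, A = 50.26548 mm², y = 154 mm, Ī = 201.0619 mm⁴.
Centroid: ȳ = ΣA·y / ΣA = 127.0528 mm.
Transfer each piece to the centroidal x-axis using Ī + A·d² with d = y − 127.0528:
  flange: d = 26.94716 mm → contributes +3 324 228 mm⁴
  web: d = -57.05284 mm → contributes +9 581 185 mm⁴
  hole: d = 26.94716 mm → contributes −36701.32 mm⁴
Total I = 12 868 712 mm⁴.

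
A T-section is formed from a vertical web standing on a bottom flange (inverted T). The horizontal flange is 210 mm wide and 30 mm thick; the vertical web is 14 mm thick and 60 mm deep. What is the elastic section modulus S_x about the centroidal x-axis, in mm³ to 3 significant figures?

S_x ≈ 3.19 × 10⁴ mm³

Decompose the section into non-overlapping parts with the origin at the bottom-left of its bounding rectangle.
Flange: 210 × 30, A = 6 300 mm², y = 15 mm, Ī = 472 500 mm⁴.
Web: 14 × 60, A = 840 mm², y = 60 mm, Ī = 252 000 mm⁴.
Centroid: ȳ = ΣA·y / ΣA = 20.294 mm.
Transfer each piece to the centroidal x-axis using Ī + A·d² with d = y − 20.294:
  flange: d = -5.2941 mm → contributes +649 074 mm⁴
  web: d = 39.706 mm → contributes +1 576 308 mm⁴
Total I = 2 225 382 mm⁴.
Extreme fibre distance c = 69.706 mm; S = I/c = 31 925 mm³.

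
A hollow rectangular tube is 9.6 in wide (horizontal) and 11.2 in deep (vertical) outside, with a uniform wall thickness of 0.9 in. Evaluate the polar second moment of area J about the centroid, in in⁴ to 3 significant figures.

J ≈ 1040 in⁴

Split into non-overlapping primitives; take the origin at the lower-left of the bounding box.
Outer rectangle: 9.6 × 11.2, A = 107.52 in², y = 5.6 in, Ī = 1123.9 in⁴.
Inner void (subtracted): 7.8 × 9.4, A = 73.32 in², y = 5.6 in, Ī = 539.88 in⁴.
By symmetry the centroid is at mid-height, ȳ = 5.6 in.
All pieces are centred on the centroidal x-axis, so I = ΣĪ (holes subtracted) = 584.06 in⁴.
Repeating about the centroidal y-axis gives I_y = 454.02 in⁴.
Polar second moment: J = I_x + I_y = 1038.1 in⁴.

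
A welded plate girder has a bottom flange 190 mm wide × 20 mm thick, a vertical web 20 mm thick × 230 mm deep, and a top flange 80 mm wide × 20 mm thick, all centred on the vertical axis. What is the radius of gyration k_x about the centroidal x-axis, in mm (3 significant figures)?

Break the section into simple shapes (no overlaps), measuring from the bottom-left corner of the bounding box.
Bottom plate: 190 × 20, A = 3 800 mm², y = 10 mm, Ī = 126 667 mm⁴.
Web plate: 20 × 230, A = 4 600 mm², y = 135 mm, Ī = 20 278 333 mm⁴.
Top plate: 80 × 20, A = 1 600 mm², y = 260 mm, Ī = 53 333 mm⁴.
Centroid: ȳ = ΣA·y / ΣA = 107.5 mm.
Transfer each piece to the centroidal x-axis using Ī + A·d² with d = y − 107.5:
  bottom plate: d = -97.5 mm → contributes +36 250 417 mm⁴
  web plate: d = 27.5 mm → contributes +23 757 083 mm⁴
  top plate: d = 152.5 mm → contributes +37 263 333 mm⁴
Total I = 97 270 833 mm⁴.
Radius of gyration: k = √(I/A) = √(97 270 833 / 10 000) = 98.626 mm.

k_x ≈ 98.6 mm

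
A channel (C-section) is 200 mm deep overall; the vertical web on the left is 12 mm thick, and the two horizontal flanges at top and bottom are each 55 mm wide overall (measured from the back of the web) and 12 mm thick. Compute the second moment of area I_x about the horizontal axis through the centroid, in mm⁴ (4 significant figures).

Split into non-overlapping primitives; take the origin at the lower-left of the bounding box.
Web: 12 × 200, A = 2 400 mm², y = 100 mm, Ī = 8 000 000 mm⁴.
Top flange (beyond web): 43 × 12, A = 516 mm², y = 194 mm, Ī = 6 192 mm⁴.
Bottom flange (beyond web): 43 × 12, A = 516 mm², y = 6 mm, Ī = 6 192 mm⁴.
By symmetry the centroid is at mid-height, ȳ = 100 mm.
Transfer each piece to the horizontal axis through the centroid using Ī + A·d² with d = y − 100:
  web: d = 0 mm → contributes +8 000 000 mm⁴
  top flange (beyond web): d = 94 mm → contributes +4 565 568 mm⁴
  bottom flange (beyond web): d = -94 mm → contributes +4 565 568 mm⁴
Total I = 17 131 136 mm⁴.

I_x ≈ 1.713 × 10⁷ mm⁴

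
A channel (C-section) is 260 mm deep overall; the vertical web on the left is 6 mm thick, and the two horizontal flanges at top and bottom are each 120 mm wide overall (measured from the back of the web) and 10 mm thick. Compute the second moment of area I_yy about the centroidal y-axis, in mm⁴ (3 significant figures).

Treat the section as a set of non-overlapping primitives; coordinates are from the bounding-box lower-left.
Web: 6 × 260, A = 1 560 mm², x = 3 mm, Ī = 4 680 mm⁴.
Top flange (beyond web): 114 × 10, A = 1 140 mm², x = 63 mm, Ī = 1 234 620 mm⁴.
Bottom flange (beyond web): 114 × 10, A = 1 140 mm², x = 63 mm, Ī = 1 234 620 mm⁴.
Centroid: x̄ = ΣA·x / ΣA = 38.625 mm.
Transfer each piece to the centroidal y-axis using Ī + A·d² with d = x − 38.625:
  web: d = -35.625 mm → contributes +1 984 539 mm⁴
  top flange (beyond web): d = 24.375 mm → contributes +1 911 940 mm⁴
  bottom flange (beyond web): d = 24.375 mm → contributes +1 911 940 mm⁴
Total I = 5 808 420 mm⁴.

I_yy ≈ 5.81 × 10⁶ mm⁴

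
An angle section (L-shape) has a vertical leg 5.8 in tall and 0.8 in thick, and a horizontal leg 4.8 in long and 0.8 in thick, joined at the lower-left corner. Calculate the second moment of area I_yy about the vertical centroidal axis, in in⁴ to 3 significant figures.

Decompose the section into non-overlapping parts with the origin at the bottom-left of its bounding rectangle.
Vertical leg: 0.8 × 5.8, A = 4.64 in², x = 0.4 in, Ī = 0.24747 in⁴.
Horizontal leg (remainder): 4 × 0.8, A = 3.2 in², x = 2.8 in, Ī = 4.2667 in⁴.
Centroid: x̄ = ΣA·x / ΣA = 1.3796 in.
Transfer each piece to the vertical centroidal axis using Ī + A·d² with d = x − 1.3796:
  vertical leg: d = -0.97959 in → contributes +4.7 in⁴
  horizontal leg (remainder): d = 1.4204 in → contributes +10.723 in⁴
Total I = 15.423 in⁴.

I_yy ≈ 15.4 in⁴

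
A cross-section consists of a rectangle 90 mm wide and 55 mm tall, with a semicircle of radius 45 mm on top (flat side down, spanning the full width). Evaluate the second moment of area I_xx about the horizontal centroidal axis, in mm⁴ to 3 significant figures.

I_xx ≈ 5.90 × 10⁶ mm⁴

Decompose the section into non-overlapping parts with the origin at the bottom-left of its bounding rectangle.
Rectangular body: 90 × 55, A = 4 950 mm², y = 27.5 mm, Ī = 1 247 813 mm⁴.
Semicircular cap: semicircle r = 45, A = 3180.9 mm², y = 74.099 mm, Ī = 450 072 mm⁴.
Centroid: ȳ = ΣA·y / ΣA = 45.73 mm.
Transfer each piece to the horizontal centroidal axis using Ī + A·d² with d = y − 45.73:
  rectangular body: d = -18.23 mm → contributes +2 892 818 mm⁴
  semicircular cap: d = 28.369 mm → contributes +3 010 000 mm⁴
Total I = 5 902 818 mm⁴.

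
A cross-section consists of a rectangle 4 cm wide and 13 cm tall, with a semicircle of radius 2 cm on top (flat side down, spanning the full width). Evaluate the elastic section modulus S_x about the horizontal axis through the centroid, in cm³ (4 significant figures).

S_x ≈ 134.5 cm³

Split into non-overlapping primitives; take the origin at the lower-left of the bounding box.
Rectangular body: 4 × 13, A = 52 cm², y = 6.5 cm, Ī = 732.333 cm⁴.
Semicircular cap: semicircle r = 2, A = 6.28319 cm², y = 13.8488 cm, Ī = 1.75611 cm⁴.
Centroid: ȳ = ΣA·y / ΣA = 7.29224 cm.
Transfer each piece to the horizontal axis through the centroid using Ī + A·d² with d = y − 7.29224:
  rectangular body: d = -0.792236 cm → contributes +764.971 cm⁴
  semicircular cap: d = 6.55659 cm → contributes +271.863 cm⁴
Total I = 1036.83 cm⁴.
Extreme fibre distance c = 7.70776 cm; S = I/c = 134.518 cm³.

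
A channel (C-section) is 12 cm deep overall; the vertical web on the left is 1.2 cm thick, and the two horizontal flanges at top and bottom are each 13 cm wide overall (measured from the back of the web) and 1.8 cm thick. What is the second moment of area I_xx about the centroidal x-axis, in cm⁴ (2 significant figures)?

I_xx ≈ 1300 cm⁴

Split into non-overlapping primitives; take the origin at the lower-left of the bounding box.
Web: 1.2 × 12, A = 14.4 cm², y = 6 cm, Ī = 172.8 cm⁴.
Top flange (beyond web): 11.8 × 1.8, A = 21.24 cm², y = 11.1 cm, Ī = 5.735 cm⁴.
Bottom flange (beyond web): 11.8 × 1.8, A = 21.24 cm², y = 0.9 cm, Ī = 5.735 cm⁴.
By symmetry the centroid is at mid-height, ȳ = 6 cm.
Transfer each piece to the centroidal x-axis using Ī + A·d² with d = y − 6:
  web: d = 0 cm → contributes +172.8 cm⁴
  top flange (beyond web): d = 5.1 cm → contributes +558.2 cm⁴
  bottom flange (beyond web): d = -5.1 cm → contributes +558.2 cm⁴
Total I = 1 289 cm⁴.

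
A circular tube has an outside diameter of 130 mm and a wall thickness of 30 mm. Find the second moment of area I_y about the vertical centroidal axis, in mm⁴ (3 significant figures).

Split into non-overlapping primitives; take the origin at the lower-left of the bounding box.
Outer circle: ⌀130, A = 13 273 mm², x = 65 mm, Ī = 14 019 848 mm⁴.
Bore (subtracted): ⌀70, A = 3848.5 mm², x = 65 mm, Ī = 1 178 588 mm⁴.
By symmetry the centroid is at mid-width, x̄ = 65 mm.
All pieces are centred on the vertical centroidal axis, so I = ΣĪ (holes subtracted) = 12 841 260 mm⁴.

I_y ≈ 1.28 × 10⁷ mm⁴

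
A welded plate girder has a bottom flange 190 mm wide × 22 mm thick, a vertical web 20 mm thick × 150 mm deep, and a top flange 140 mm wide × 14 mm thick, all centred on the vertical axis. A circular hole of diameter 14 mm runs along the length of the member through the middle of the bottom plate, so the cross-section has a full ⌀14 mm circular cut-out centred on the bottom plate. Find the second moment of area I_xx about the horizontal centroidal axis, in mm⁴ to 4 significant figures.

I_xx ≈ 4.495 × 10⁷ mm⁴

Treat the section as a set of non-overlapping primitives; coordinates are from the bounding-box lower-left.
Bottom plate: 190 × 22, A = 4 180 mm², y = 11 mm, Ī = 168 593 mm⁴.
Web plate: 20 × 150, A = 3 000 mm², y = 97 mm, Ī = 5 625 000 mm⁴.
Top plate: 140 × 14, A = 1 960 mm², y = 179 mm, Ī = 32013.3 mm⁴.
Hole (subtracted): ⌀14, A = 153.938 mm², y = 11 mm, Ī = 1885.74 mm⁴.
Centroid: ȳ = ΣA·y / ΣA = 76.3545 mm.
Transfer each piece to the horizontal centroidal axis using Ī + A·d² with d = y − 76.3545:
  bottom plate: d = -65.3545 mm → contributes +18 022 279 mm⁴
  web plate: d = 20.6455 mm → contributes +6 903 704 mm⁴
  top plate: d = 102.645 mm → contributes +20 682 748 mm⁴
  hole: d = -65.3545 mm → contributes −659 388 mm⁴
Total I = 44 949 343 mm⁴.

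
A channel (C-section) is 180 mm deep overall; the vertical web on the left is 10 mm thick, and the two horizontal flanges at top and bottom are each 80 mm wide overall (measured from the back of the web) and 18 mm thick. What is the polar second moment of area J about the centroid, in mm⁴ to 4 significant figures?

Break the section into simple shapes (no overlaps), measuring from the bottom-left corner of the bounding box.
Web: 10 × 180, A = 1 800 mm², y = 90 mm, Ī = 4 860 000 mm⁴.
Top flange (beyond web): 70 × 18, A = 1 260 mm², y = 171 mm, Ī = 34 020 mm⁴.
Bottom flange (beyond web): 70 × 18, A = 1 260 mm², y = 9 mm, Ī = 34 020 mm⁴.
By symmetry the centroid is at mid-height, ȳ = 90 mm.
Transfer each piece to the centroidal x-axis using Ī + A·d² with d = y − 90:
  web: d = 0 mm → contributes +4 860 000 mm⁴
  top flange (beyond web): d = 81 mm → contributes +8 300 880 mm⁴
  bottom flange (beyond web): d = -81 mm → contributes +8 300 880 mm⁴
Total I = 21 461 760 mm⁴.
For the y-axis: x̄ = 28.3333 mm.
Repeating about the centroidal y-axis gives I_y = 2 724 000 mm⁴.
Polar second moment: J = I_x + I_y = 24 185 760 mm⁴.

J ≈ 2.419 × 10⁷ mm⁴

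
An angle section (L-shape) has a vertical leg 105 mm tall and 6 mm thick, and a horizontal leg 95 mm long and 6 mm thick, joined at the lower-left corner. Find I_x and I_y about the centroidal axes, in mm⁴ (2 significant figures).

Treat the section as a set of non-overlapping primitives; coordinates are from the bounding-box lower-left.
Vertical leg: 6 × 105, A = 630 mm², y = 52.5 mm, Ī = 578 813 mm⁴.
Horizontal leg (remainder): 89 × 6, A = 534 mm², y = 3 mm, Ī = 1 602 mm⁴.
Centroid: ȳ = ΣA·y / ΣA = 29.79 mm.
Transfer each piece to the centroidal x-axis using Ī + A·d² with d = y − 29.79:
  vertical leg: d = 22.71 mm → contributes +903 696 mm⁴
  horizontal leg (remainder): d = -26.79 mm → contributes +384 891 mm⁴
Total I = 1 288 587 mm⁴.
For the y-axis: x̄ = 24.79 mm.
Repeating about the centroidal y-axis gives I_y = 1 006 477 mm⁴.

I_x ≈ 1.3 × 10⁶ mm⁴, I_y ≈ 1.0 × 10⁶ mm⁴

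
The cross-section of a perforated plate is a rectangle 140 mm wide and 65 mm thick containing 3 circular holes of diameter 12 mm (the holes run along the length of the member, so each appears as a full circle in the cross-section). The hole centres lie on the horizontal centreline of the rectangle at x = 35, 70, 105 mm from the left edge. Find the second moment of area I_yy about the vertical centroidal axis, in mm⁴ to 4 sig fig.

Break the section into simple shapes (no overlaps), measuring from the bottom-left corner of the bounding box.
Plate: 140 × 65, A = 9 100 mm², x = 70 mm, Ī = 14 863 333 mm⁴.
Hole 1 (subtracted): ⌀12, A = 113.097 mm², x = 35 mm, Ī = 1017.88 mm⁴.
Hole 2 (subtracted): ⌀12, A = 113.097 mm², x = 70 mm, Ī = 1017.88 mm⁴.
Hole 3 (subtracted): ⌀12, A = 113.097 mm², x = 105 mm, Ī = 1017.88 mm⁴.
By symmetry the centroid is at mid-width, x̄ = 70 mm.
Transfer each piece to the vertical centroidal axis using Ī + A·d² with d = x − 70:
  plate: d = 0 mm → contributes +14 863 333 mm⁴
  hole 1: d = -35 mm → contributes −139 562 mm⁴
  hole 2: d = 0 mm → contributes −1017.88 mm⁴
  hole 3: d = 35 mm → contributes −139 562 mm⁴
Total I = 14 583 191 mm⁴.

I_yy ≈ 1.458 × 10⁷ mm⁴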